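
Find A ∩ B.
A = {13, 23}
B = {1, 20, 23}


A ∩ B = elements in both A and B
A = {13, 23}
B = {1, 20, 23}
A ∩ B = {23}

A ∩ B = {23}


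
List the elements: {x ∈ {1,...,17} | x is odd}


Checking each candidate:
Condition: odd numbers in {1,...,17}
Result = {1, 3, 5, 7, 9, 11, 13, 15, 17}

{1, 3, 5, 7, 9, 11, 13, 15, 17}


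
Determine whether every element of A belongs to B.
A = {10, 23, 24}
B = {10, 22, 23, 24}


A ⊆ B means every element of A is in B.
All elements of A are in B.
So A ⊆ B.

Yes, A ⊆ B


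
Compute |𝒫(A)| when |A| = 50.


Number of subsets = 2^n
= 2^50
= 1125899906842624

|P(A)| = 1125899906842624


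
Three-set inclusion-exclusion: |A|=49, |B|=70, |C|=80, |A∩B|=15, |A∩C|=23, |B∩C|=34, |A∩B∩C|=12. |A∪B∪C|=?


|A∪B∪C| = |A|+|B|+|C| - |A∩B|-|A∩C|-|B∩C| + |A∩B∩C|
= 49+70+80 - 15-23-34 + 12
= 199 - 72 + 12
= 139

|A ∪ B ∪ C| = 139


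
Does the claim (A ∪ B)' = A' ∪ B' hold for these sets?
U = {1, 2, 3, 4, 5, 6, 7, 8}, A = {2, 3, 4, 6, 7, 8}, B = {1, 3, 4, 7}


LHS: A ∪ B = {1, 2, 3, 4, 6, 7, 8}
(A ∪ B)' = U \ (A ∪ B) = {5}
A' = {1, 5}, B' = {2, 5, 6, 8}
Claimed RHS: A' ∪ B' = {1, 2, 5, 6, 8}
Identity is INVALID: LHS = {5} but the RHS claimed here equals {1, 2, 5, 6, 8}. The correct form is (A ∪ B)' = A' ∩ B'.

Identity is invalid: (A ∪ B)' = {5} but A' ∪ B' = {1, 2, 5, 6, 8}. The correct De Morgan law is (A ∪ B)' = A' ∩ B'.


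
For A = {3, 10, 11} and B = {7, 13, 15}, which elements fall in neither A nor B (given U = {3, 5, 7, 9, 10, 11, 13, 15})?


A = {3, 10, 11}
B = {7, 13, 15}
Region: in neither A nor B (given U = {3, 5, 7, 9, 10, 11, 13, 15})
Elements: {5, 9}

Elements in neither A nor B (given U = {3, 5, 7, 9, 10, 11, 13, 15}): {5, 9}


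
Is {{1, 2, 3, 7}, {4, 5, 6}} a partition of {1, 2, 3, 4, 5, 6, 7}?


A partition requires: (1) non-empty parts, (2) pairwise disjoint, (3) union = U
Parts: {1, 2, 3, 7}, {4, 5, 6}
Union of parts: {1, 2, 3, 4, 5, 6, 7}
U = {1, 2, 3, 4, 5, 6, 7}
All non-empty? True
Pairwise disjoint? True
Covers U? True

Yes, valid partition


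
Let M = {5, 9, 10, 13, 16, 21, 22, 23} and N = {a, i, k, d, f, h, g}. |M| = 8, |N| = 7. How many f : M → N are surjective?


n = |M| = 8, k = |N| = 7. Surjections via inclusion-exclusion:
S(n,k) = Σ(-1)^i × C(k,i) × (k-i)^n, i=0 to k
i=0: (-1)^0×C(7,0)×7^8 = 5764801
i=1: (-1)^1×C(7,1)×6^8 = -11757312
i=2: (-1)^2×C(7,2)×5^8 = 8203125
i=3: (-1)^3×C(7,3)×4^8 = -2293760
i=4: (-1)^4×C(7,4)×3^8 = 229635
i=5: (-1)^5×C(7,5)×2^8 = -5376
i=6: (-1)^6×C(7,6)×1^8 = 7
i=7: (-1)^7×C(7,7)×0^8 = 0
Total = 141120

Number of surjections = 141120


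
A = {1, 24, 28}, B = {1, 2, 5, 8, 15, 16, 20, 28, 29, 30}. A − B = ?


A \ B = elements in A but not in B
A = {1, 24, 28}
B = {1, 2, 5, 8, 15, 16, 20, 28, 29, 30}
Remove from A any elements in B
A \ B = {24}

A \ B = {24}


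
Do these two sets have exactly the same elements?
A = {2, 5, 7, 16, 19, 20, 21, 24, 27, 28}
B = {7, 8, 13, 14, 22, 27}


Two sets are equal iff they have exactly the same elements.
A = {2, 5, 7, 16, 19, 20, 21, 24, 27, 28}
B = {7, 8, 13, 14, 22, 27}
Differences: {2, 5, 8, 13, 14, 16, 19, 20, 21, 22, 24, 28}
A ≠ B

No, A ≠ B


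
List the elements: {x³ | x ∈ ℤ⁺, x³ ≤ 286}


Checking each candidate:
Condition: positive perfect cubes ≤ 286
Result = {1, 8, 27, 64, 125, 216}

{1, 8, 27, 64, 125, 216}


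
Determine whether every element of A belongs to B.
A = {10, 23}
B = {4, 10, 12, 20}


A ⊆ B means every element of A is in B.
Elements in A not in B: {23}
So A ⊄ B.

No, A ⊄ B


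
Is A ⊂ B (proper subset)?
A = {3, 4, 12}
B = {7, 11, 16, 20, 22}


A ⊂ B requires: A ⊆ B AND A ≠ B.
A ⊆ B? No
A ⊄ B, so A is not a proper subset.

No, A is not a proper subset of B


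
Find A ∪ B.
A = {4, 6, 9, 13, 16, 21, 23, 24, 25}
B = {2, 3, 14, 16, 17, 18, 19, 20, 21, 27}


A ∪ B = all elements in A or B (or both)
A = {4, 6, 9, 13, 16, 21, 23, 24, 25}
B = {2, 3, 14, 16, 17, 18, 19, 20, 21, 27}
A ∪ B = {2, 3, 4, 6, 9, 13, 14, 16, 17, 18, 19, 20, 21, 23, 24, 25, 27}

A ∪ B = {2, 3, 4, 6, 9, 13, 14, 16, 17, 18, 19, 20, 21, 23, 24, 25, 27}


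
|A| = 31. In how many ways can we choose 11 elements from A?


C(n,k) = n! / (k!(n-k)!)
C(31,11) = 31! / (11!20!)
= 84672315

C(31,11) = 84672315


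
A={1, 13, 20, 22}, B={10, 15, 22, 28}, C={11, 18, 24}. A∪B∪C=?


A ∪ B = {1, 10, 13, 15, 20, 22, 28}
(A ∪ B) ∪ C = {1, 10, 11, 13, 15, 18, 20, 22, 24, 28}

A ∪ B ∪ C = {1, 10, 11, 13, 15, 18, 20, 22, 24, 28}


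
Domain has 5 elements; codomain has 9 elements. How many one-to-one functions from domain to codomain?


An injection sends each of |A| = 5 inputs to a distinct output in B.
# injections = |B|·(|B|-1)·…·(|B|-|A|+1) = 9! / (9 - 5)!
= 9 × 8 × 7 × 6 × 5
= 15120

Number of injections = 15120


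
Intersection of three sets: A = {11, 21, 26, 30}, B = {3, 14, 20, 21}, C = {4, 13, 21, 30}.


A ∩ B = {21}
(A ∩ B) ∩ C = {21}

A ∩ B ∩ C = {21}


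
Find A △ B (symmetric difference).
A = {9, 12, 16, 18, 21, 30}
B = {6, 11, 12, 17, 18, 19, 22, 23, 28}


A △ B = (A \ B) ∪ (B \ A) = elements in exactly one of A or B
A \ B = {9, 16, 21, 30}
B \ A = {6, 11, 17, 19, 22, 23, 28}
A △ B = {6, 9, 11, 16, 17, 19, 21, 22, 23, 28, 30}

A △ B = {6, 9, 11, 16, 17, 19, 21, 22, 23, 28, 30}


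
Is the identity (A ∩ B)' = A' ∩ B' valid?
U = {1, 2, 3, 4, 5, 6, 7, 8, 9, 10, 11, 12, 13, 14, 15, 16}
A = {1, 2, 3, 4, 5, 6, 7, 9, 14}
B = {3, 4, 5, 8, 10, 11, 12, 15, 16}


LHS: A ∩ B = {3, 4, 5}
(A ∩ B)' = U \ (A ∩ B) = {1, 2, 6, 7, 8, 9, 10, 11, 12, 13, 14, 15, 16}
A' = {8, 10, 11, 12, 13, 15, 16}, B' = {1, 2, 6, 7, 9, 13, 14}
Claimed RHS: A' ∩ B' = {13}
Identity is INVALID: LHS = {1, 2, 6, 7, 8, 9, 10, 11, 12, 13, 14, 15, 16} but the RHS claimed here equals {13}. The correct form is (A ∩ B)' = A' ∪ B'.

Identity is invalid: (A ∩ B)' = {1, 2, 6, 7, 8, 9, 10, 11, 12, 13, 14, 15, 16} but A' ∩ B' = {13}. The correct De Morgan law is (A ∩ B)' = A' ∪ B'.


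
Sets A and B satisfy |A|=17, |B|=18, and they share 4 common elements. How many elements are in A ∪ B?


|A ∪ B| = |A| + |B| - |A ∩ B|
= 17 + 18 - 4
= 31

|A ∪ B| = 31


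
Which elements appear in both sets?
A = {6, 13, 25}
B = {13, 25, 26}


A ∩ B = elements in both A and B
A = {6, 13, 25}
B = {13, 25, 26}
A ∩ B = {13, 25}

A ∩ B = {13, 25}


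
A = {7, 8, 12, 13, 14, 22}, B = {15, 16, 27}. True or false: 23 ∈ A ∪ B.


A = {7, 8, 12, 13, 14, 22}, B = {15, 16, 27}
A ∪ B = all elements in A or B
A ∪ B = {7, 8, 12, 13, 14, 15, 16, 22, 27}
Checking if 23 ∈ A ∪ B
23 is not in A ∪ B → False

23 ∉ A ∪ B


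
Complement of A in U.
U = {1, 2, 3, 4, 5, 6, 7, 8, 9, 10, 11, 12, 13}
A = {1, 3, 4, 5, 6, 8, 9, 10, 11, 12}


Aᶜ = U \ A = elements in U but not in A
U = {1, 2, 3, 4, 5, 6, 7, 8, 9, 10, 11, 12, 13}
A = {1, 3, 4, 5, 6, 8, 9, 10, 11, 12}
Aᶜ = {2, 7, 13}

Aᶜ = {2, 7, 13}


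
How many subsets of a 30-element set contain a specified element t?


Subsets of A containing t correspond to subsets of A \ {t}, which has 29 elements.
Count = 2^(n-1) = 2^29
= 536870912

Number of subsets containing t = 536870912


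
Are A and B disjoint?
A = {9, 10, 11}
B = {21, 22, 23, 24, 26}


Disjoint means A ∩ B = ∅.
A ∩ B = ∅
A ∩ B = ∅, so A and B are disjoint.

Yes, A and B are disjoint


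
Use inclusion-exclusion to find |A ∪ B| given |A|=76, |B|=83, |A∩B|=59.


|A ∪ B| = |A| + |B| - |A ∩ B|
= 76 + 83 - 59
= 100

|A ∪ B| = 100


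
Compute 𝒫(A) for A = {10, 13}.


|A| = 2, so |P(A)| = 2^2 = 4
Enumerate subsets by cardinality (0 to 2):
∅, {10}, {13}, {10, 13}

P(A) has 4 subsets: ∅, {10}, {13}, {10, 13}


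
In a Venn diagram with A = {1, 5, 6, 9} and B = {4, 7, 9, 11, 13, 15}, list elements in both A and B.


A = {1, 5, 6, 9}
B = {4, 7, 9, 11, 13, 15}
Region: in both A and B
Elements: {9}

Elements in both A and B: {9}


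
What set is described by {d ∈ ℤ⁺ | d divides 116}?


Checking each candidate:
Condition: positive divisors of 116
Result = {1, 2, 4, 29, 58, 116}

{1, 2, 4, 29, 58, 116}


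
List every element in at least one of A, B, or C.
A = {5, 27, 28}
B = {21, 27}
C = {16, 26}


A ∪ B = {5, 21, 27, 28}
(A ∪ B) ∪ C = {5, 16, 21, 26, 27, 28}

A ∪ B ∪ C = {5, 16, 21, 26, 27, 28}


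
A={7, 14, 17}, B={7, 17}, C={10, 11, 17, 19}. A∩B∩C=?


A ∩ B = {7, 17}
(A ∩ B) ∩ C = {17}

A ∩ B ∩ C = {17}


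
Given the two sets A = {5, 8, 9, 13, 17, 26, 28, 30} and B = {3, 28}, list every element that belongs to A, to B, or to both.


A ∪ B = all elements in A or B (or both)
A = {5, 8, 9, 13, 17, 26, 28, 30}
B = {3, 28}
A ∪ B = {3, 5, 8, 9, 13, 17, 26, 28, 30}

A ∪ B = {3, 5, 8, 9, 13, 17, 26, 28, 30}


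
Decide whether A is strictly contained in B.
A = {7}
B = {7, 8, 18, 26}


A ⊂ B requires: A ⊆ B AND A ≠ B.
A ⊆ B? Yes
A = B? No
A ⊂ B: Yes (A is a proper subset of B)

Yes, A ⊂ B


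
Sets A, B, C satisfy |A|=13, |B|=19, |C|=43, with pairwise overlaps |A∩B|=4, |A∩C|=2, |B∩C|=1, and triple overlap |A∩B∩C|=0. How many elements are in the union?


|A∪B∪C| = |A|+|B|+|C| - |A∩B|-|A∩C|-|B∩C| + |A∩B∩C|
= 13+19+43 - 4-2-1 + 0
= 75 - 7 + 0
= 68

|A ∪ B ∪ C| = 68


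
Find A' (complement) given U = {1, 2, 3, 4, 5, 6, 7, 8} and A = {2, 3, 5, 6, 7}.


Aᶜ = U \ A = elements in U but not in A
U = {1, 2, 3, 4, 5, 6, 7, 8}
A = {2, 3, 5, 6, 7}
Aᶜ = {1, 4, 8}

Aᶜ = {1, 4, 8}


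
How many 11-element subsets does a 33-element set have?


C(n,k) = n! / (k!(n-k)!)
C(33,11) = 33! / (11!22!)
= 193536720

C(33,11) = 193536720


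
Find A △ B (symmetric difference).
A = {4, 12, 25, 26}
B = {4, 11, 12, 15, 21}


A △ B = (A \ B) ∪ (B \ A) = elements in exactly one of A or B
A \ B = {25, 26}
B \ A = {11, 15, 21}
A △ B = {11, 15, 21, 25, 26}

A △ B = {11, 15, 21, 25, 26}


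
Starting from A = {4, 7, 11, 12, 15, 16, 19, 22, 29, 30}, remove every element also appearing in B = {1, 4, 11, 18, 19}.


A \ B = elements in A but not in B
A = {4, 7, 11, 12, 15, 16, 19, 22, 29, 30}
B = {1, 4, 11, 18, 19}
Remove from A any elements in B
A \ B = {7, 12, 15, 16, 22, 29, 30}

A \ B = {7, 12, 15, 16, 22, 29, 30}


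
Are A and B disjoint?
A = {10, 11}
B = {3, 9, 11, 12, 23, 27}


Disjoint means A ∩ B = ∅.
A ∩ B = {11}
A ∩ B ≠ ∅, so A and B are NOT disjoint.

No, A and B are not disjoint (A ∩ B = {11})


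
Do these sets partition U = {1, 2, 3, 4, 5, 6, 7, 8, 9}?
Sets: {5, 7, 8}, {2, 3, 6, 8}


A partition requires: (1) non-empty parts, (2) pairwise disjoint, (3) union = U
Parts: {5, 7, 8}, {2, 3, 6, 8}
Union of parts: {2, 3, 5, 6, 7, 8}
U = {1, 2, 3, 4, 5, 6, 7, 8, 9}
All non-empty? True
Pairwise disjoint? False
Covers U? False

No, not a valid partition


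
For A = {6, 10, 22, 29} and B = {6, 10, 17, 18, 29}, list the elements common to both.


A ∩ B = elements in both A and B
A = {6, 10, 22, 29}
B = {6, 10, 17, 18, 29}
A ∩ B = {6, 10, 29}

A ∩ B = {6, 10, 29}


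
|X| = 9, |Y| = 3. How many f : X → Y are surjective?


n = |X| = 9, k = |Y| = 3. Surjections via inclusion-exclusion:
S(n,k) = Σ(-1)^i × C(k,i) × (k-i)^n, i=0 to k
i=0: (-1)^0×C(3,0)×3^9 = 19683
i=1: (-1)^1×C(3,1)×2^9 = -1536
i=2: (-1)^2×C(3,2)×1^9 = 3
i=3: (-1)^3×C(3,3)×0^9 = 0
Total = 18150

Number of surjections = 18150


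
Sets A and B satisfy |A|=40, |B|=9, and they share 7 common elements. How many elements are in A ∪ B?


|A ∪ B| = |A| + |B| - |A ∩ B|
= 40 + 9 - 7
= 42

|A ∪ B| = 42


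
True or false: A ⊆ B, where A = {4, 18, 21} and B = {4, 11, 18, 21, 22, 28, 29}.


A ⊆ B means every element of A is in B.
All elements of A are in B.
So A ⊆ B.

Yes, A ⊆ B


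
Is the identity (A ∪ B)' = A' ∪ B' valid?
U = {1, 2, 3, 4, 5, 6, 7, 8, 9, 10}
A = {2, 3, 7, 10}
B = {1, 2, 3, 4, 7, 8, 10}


LHS: A ∪ B = {1, 2, 3, 4, 7, 8, 10}
(A ∪ B)' = U \ (A ∪ B) = {5, 6, 9}
A' = {1, 4, 5, 6, 8, 9}, B' = {5, 6, 9}
Claimed RHS: A' ∪ B' = {1, 4, 5, 6, 8, 9}
Identity is INVALID: LHS = {5, 6, 9} but the RHS claimed here equals {1, 4, 5, 6, 8, 9}. The correct form is (A ∪ B)' = A' ∩ B'.

Identity is invalid: (A ∪ B)' = {5, 6, 9} but A' ∪ B' = {1, 4, 5, 6, 8, 9}. The correct De Morgan law is (A ∪ B)' = A' ∩ B'.


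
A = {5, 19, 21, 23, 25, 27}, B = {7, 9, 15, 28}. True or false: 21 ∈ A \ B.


A = {5, 19, 21, 23, 25, 27}, B = {7, 9, 15, 28}
A \ B = elements in A but not in B
A \ B = {5, 19, 21, 23, 25, 27}
Checking if 21 ∈ A \ B
21 is in A \ B → True

21 ∈ A \ B


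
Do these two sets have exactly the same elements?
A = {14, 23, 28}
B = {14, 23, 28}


Two sets are equal iff they have exactly the same elements.
A = {14, 23, 28}
B = {14, 23, 28}
Same elements → A = B

Yes, A = B


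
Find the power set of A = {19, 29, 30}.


|A| = 3, so |P(A)| = 2^3 = 8
Enumerate subsets by cardinality (0 to 3):
∅, {19}, {29}, {30}, {19, 29}, {19, 30}, {29, 30}, {19, 29, 30}

P(A) has 8 subsets: ∅, {19}, {29}, {30}, {19, 29}, {19, 30}, {29, 30}, {19, 29, 30}


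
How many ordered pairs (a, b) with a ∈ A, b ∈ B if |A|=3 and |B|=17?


|A × B| = |A| × |B|
= 3 × 17
= 51

|A × B| = 51


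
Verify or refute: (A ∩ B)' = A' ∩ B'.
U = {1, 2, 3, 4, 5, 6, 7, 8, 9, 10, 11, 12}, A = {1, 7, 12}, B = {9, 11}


LHS: A ∩ B = ∅
(A ∩ B)' = U \ (A ∩ B) = {1, 2, 3, 4, 5, 6, 7, 8, 9, 10, 11, 12}
A' = {2, 3, 4, 5, 6, 8, 9, 10, 11}, B' = {1, 2, 3, 4, 5, 6, 7, 8, 10, 12}
Claimed RHS: A' ∩ B' = {2, 3, 4, 5, 6, 8, 10}
Identity is INVALID: LHS = {1, 2, 3, 4, 5, 6, 7, 8, 9, 10, 11, 12} but the RHS claimed here equals {2, 3, 4, 5, 6, 8, 10}. The correct form is (A ∩ B)' = A' ∪ B'.

Identity is invalid: (A ∩ B)' = {1, 2, 3, 4, 5, 6, 7, 8, 9, 10, 11, 12} but A' ∩ B' = {2, 3, 4, 5, 6, 8, 10}. The correct De Morgan law is (A ∩ B)' = A' ∪ B'.


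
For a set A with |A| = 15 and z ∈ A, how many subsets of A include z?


Subsets of A containing z correspond to subsets of A \ {z}, which has 14 elements.
Count = 2^(n-1) = 2^14
= 16384

Number of subsets containing z = 16384


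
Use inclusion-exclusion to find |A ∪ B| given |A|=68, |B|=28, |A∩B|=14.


|A ∪ B| = |A| + |B| - |A ∩ B|
= 68 + 28 - 14
= 82

|A ∪ B| = 82


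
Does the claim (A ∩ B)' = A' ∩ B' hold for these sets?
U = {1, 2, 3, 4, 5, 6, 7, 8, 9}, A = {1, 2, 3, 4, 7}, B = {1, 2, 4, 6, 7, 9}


LHS: A ∩ B = {1, 2, 4, 7}
(A ∩ B)' = U \ (A ∩ B) = {3, 5, 6, 8, 9}
A' = {5, 6, 8, 9}, B' = {3, 5, 8}
Claimed RHS: A' ∩ B' = {5, 8}
Identity is INVALID: LHS = {3, 5, 6, 8, 9} but the RHS claimed here equals {5, 8}. The correct form is (A ∩ B)' = A' ∪ B'.

Identity is invalid: (A ∩ B)' = {3, 5, 6, 8, 9} but A' ∩ B' = {5, 8}. The correct De Morgan law is (A ∩ B)' = A' ∪ B'.


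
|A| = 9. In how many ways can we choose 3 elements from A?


C(n,k) = n! / (k!(n-k)!)
C(9,3) = 9! / (3!6!)
= 84

C(9,3) = 84


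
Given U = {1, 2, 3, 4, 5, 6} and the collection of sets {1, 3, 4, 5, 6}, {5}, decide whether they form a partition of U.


A partition requires: (1) non-empty parts, (2) pairwise disjoint, (3) union = U
Parts: {1, 3, 4, 5, 6}, {5}
Union of parts: {1, 3, 4, 5, 6}
U = {1, 2, 3, 4, 5, 6}
All non-empty? True
Pairwise disjoint? False
Covers U? False

No, not a valid partition


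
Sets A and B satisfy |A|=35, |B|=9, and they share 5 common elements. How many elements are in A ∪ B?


|A ∪ B| = |A| + |B| - |A ∩ B|
= 35 + 9 - 5
= 39

|A ∪ B| = 39


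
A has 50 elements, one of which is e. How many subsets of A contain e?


Subsets of A containing e correspond to subsets of A \ {e}, which has 49 elements.
Count = 2^(n-1) = 2^49
= 562949953421312

Number of subsets containing e = 562949953421312


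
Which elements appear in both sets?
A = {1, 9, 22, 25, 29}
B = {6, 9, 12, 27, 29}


A ∩ B = elements in both A and B
A = {1, 9, 22, 25, 29}
B = {6, 9, 12, 27, 29}
A ∩ B = {9, 29}

A ∩ B = {9, 29}


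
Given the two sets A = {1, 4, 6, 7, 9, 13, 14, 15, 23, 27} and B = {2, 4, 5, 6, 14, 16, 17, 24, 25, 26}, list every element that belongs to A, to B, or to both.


A ∪ B = all elements in A or B (or both)
A = {1, 4, 6, 7, 9, 13, 14, 15, 23, 27}
B = {2, 4, 5, 6, 14, 16, 17, 24, 25, 26}
A ∪ B = {1, 2, 4, 5, 6, 7, 9, 13, 14, 15, 16, 17, 23, 24, 25, 26, 27}

A ∪ B = {1, 2, 4, 5, 6, 7, 9, 13, 14, 15, 16, 17, 23, 24, 25, 26, 27}


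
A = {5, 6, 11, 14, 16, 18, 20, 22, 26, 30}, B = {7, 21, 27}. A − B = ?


A \ B = elements in A but not in B
A = {5, 6, 11, 14, 16, 18, 20, 22, 26, 30}
B = {7, 21, 27}
Remove from A any elements in B
A \ B = {5, 6, 11, 14, 16, 18, 20, 22, 26, 30}

A \ B = {5, 6, 11, 14, 16, 18, 20, 22, 26, 30}


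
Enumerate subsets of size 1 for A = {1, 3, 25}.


|A| = 3, so A has C(3,1) = 3 subsets of size 1.
Enumerate by choosing 1 elements from A at a time:
{1}, {3}, {25}

1-element subsets (3 total): {1}, {3}, {25}


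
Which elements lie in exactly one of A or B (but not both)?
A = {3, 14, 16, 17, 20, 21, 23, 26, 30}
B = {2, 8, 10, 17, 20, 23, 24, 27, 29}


A △ B = (A \ B) ∪ (B \ A) = elements in exactly one of A or B
A \ B = {3, 14, 16, 21, 26, 30}
B \ A = {2, 8, 10, 24, 27, 29}
A △ B = {2, 3, 8, 10, 14, 16, 21, 24, 26, 27, 29, 30}

A △ B = {2, 3, 8, 10, 14, 16, 21, 24, 26, 27, 29, 30}


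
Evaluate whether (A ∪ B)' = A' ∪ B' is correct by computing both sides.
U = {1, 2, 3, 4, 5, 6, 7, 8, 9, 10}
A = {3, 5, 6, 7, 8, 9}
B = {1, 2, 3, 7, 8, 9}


LHS: A ∪ B = {1, 2, 3, 5, 6, 7, 8, 9}
(A ∪ B)' = U \ (A ∪ B) = {4, 10}
A' = {1, 2, 4, 10}, B' = {4, 5, 6, 10}
Claimed RHS: A' ∪ B' = {1, 2, 4, 5, 6, 10}
Identity is INVALID: LHS = {4, 10} but the RHS claimed here equals {1, 2, 4, 5, 6, 10}. The correct form is (A ∪ B)' = A' ∩ B'.

Identity is invalid: (A ∪ B)' = {4, 10} but A' ∪ B' = {1, 2, 4, 5, 6, 10}. The correct De Morgan law is (A ∪ B)' = A' ∩ B'.


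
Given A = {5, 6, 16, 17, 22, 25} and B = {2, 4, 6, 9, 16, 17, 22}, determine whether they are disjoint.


Disjoint means A ∩ B = ∅.
A ∩ B = {6, 16, 17, 22}
A ∩ B ≠ ∅, so A and B are NOT disjoint.

No, A and B are not disjoint (A ∩ B = {6, 16, 17, 22})


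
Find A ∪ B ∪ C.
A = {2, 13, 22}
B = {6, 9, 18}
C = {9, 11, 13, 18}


A ∪ B = {2, 6, 9, 13, 18, 22}
(A ∪ B) ∪ C = {2, 6, 9, 11, 13, 18, 22}

A ∪ B ∪ C = {2, 6, 9, 11, 13, 18, 22}


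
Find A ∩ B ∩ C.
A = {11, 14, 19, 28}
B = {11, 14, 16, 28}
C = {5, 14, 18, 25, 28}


A ∩ B = {11, 14, 28}
(A ∩ B) ∩ C = {14, 28}

A ∩ B ∩ C = {14, 28}


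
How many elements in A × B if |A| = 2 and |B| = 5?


|A × B| = |A| × |B|
= 2 × 5
= 10

|A × B| = 10


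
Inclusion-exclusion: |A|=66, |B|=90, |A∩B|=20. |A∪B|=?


|A ∪ B| = |A| + |B| - |A ∩ B|
= 66 + 90 - 20
= 136

|A ∪ B| = 136


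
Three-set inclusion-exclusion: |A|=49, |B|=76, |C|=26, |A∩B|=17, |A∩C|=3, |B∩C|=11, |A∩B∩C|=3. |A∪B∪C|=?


|A∪B∪C| = |A|+|B|+|C| - |A∩B|-|A∩C|-|B∩C| + |A∩B∩C|
= 49+76+26 - 17-3-11 + 3
= 151 - 31 + 3
= 123

|A ∪ B ∪ C| = 123


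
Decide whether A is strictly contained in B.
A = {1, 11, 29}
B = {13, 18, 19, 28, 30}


A ⊂ B requires: A ⊆ B AND A ≠ B.
A ⊆ B? No
A ⊄ B, so A is not a proper subset.

No, A is not a proper subset of B


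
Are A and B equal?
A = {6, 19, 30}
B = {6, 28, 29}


Two sets are equal iff they have exactly the same elements.
A = {6, 19, 30}
B = {6, 28, 29}
Differences: {19, 28, 29, 30}
A ≠ B

No, A ≠ B


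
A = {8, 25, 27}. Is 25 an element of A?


A = {8, 25, 27}
Checking if 25 is in A
25 is in A → True

25 ∈ A


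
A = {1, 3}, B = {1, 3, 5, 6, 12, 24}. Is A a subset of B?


A ⊆ B means every element of A is in B.
All elements of A are in B.
So A ⊆ B.

Yes, A ⊆ B


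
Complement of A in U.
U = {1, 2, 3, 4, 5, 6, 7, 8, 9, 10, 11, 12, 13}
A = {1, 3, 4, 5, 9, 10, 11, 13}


Aᶜ = U \ A = elements in U but not in A
U = {1, 2, 3, 4, 5, 6, 7, 8, 9, 10, 11, 12, 13}
A = {1, 3, 4, 5, 9, 10, 11, 13}
Aᶜ = {2, 6, 7, 8, 12}

Aᶜ = {2, 6, 7, 8, 12}


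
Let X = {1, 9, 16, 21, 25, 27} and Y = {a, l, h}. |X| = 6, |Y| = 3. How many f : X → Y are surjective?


n = |X| = 6, k = |Y| = 3. Surjections via inclusion-exclusion:
S(n,k) = Σ(-1)^i × C(k,i) × (k-i)^n, i=0 to k
i=0: (-1)^0×C(3,0)×3^6 = 729
i=1: (-1)^1×C(3,1)×2^6 = -192
i=2: (-1)^2×C(3,2)×1^6 = 3
i=3: (-1)^3×C(3,3)×0^6 = 0
Total = 540

Number of surjections = 540


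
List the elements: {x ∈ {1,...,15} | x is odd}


Checking each candidate:
Condition: odd numbers in {1,...,15}
Result = {1, 3, 5, 7, 9, 11, 13, 15}

{1, 3, 5, 7, 9, 11, 13, 15}


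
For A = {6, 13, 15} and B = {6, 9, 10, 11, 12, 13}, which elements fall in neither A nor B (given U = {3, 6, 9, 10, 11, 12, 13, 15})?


A = {6, 13, 15}
B = {6, 9, 10, 11, 12, 13}
Region: in neither A nor B (given U = {3, 6, 9, 10, 11, 12, 13, 15})
Elements: {3}

Elements in neither A nor B (given U = {3, 6, 9, 10, 11, 12, 13, 15}): {3}


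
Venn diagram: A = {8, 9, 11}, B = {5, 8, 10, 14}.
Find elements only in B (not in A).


A = {8, 9, 11}
B = {5, 8, 10, 14}
Region: only in B (not in A)
Elements: {5, 10, 14}

Elements only in B (not in A): {5, 10, 14}


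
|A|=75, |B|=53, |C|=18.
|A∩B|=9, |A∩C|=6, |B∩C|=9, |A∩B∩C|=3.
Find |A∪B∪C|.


|A∪B∪C| = |A|+|B|+|C| - |A∩B|-|A∩C|-|B∩C| + |A∩B∩C|
= 75+53+18 - 9-6-9 + 3
= 146 - 24 + 3
= 125

|A ∪ B ∪ C| = 125


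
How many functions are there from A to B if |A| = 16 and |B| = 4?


Each of |A| = 16 inputs maps to any of |B| = 4 outputs.
# functions = |B|^|A| = 4^16
= 4294967296

Number of functions = 4294967296


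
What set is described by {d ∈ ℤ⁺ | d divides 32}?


Checking each candidate:
Condition: positive divisors of 32
Result = {1, 2, 4, 8, 16, 32}

{1, 2, 4, 8, 16, 32}


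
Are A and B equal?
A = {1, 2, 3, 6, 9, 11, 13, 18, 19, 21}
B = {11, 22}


Two sets are equal iff they have exactly the same elements.
A = {1, 2, 3, 6, 9, 11, 13, 18, 19, 21}
B = {11, 22}
Differences: {1, 2, 3, 6, 9, 13, 18, 19, 21, 22}
A ≠ B

No, A ≠ B


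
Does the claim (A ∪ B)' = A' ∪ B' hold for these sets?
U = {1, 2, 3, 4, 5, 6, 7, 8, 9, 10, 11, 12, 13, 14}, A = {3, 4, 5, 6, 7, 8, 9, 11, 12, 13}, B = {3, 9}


LHS: A ∪ B = {3, 4, 5, 6, 7, 8, 9, 11, 12, 13}
(A ∪ B)' = U \ (A ∪ B) = {1, 2, 10, 14}
A' = {1, 2, 10, 14}, B' = {1, 2, 4, 5, 6, 7, 8, 10, 11, 12, 13, 14}
Claimed RHS: A' ∪ B' = {1, 2, 4, 5, 6, 7, 8, 10, 11, 12, 13, 14}
Identity is INVALID: LHS = {1, 2, 10, 14} but the RHS claimed here equals {1, 2, 4, 5, 6, 7, 8, 10, 11, 12, 13, 14}. The correct form is (A ∪ B)' = A' ∩ B'.

Identity is invalid: (A ∪ B)' = {1, 2, 10, 14} but A' ∪ B' = {1, 2, 4, 5, 6, 7, 8, 10, 11, 12, 13, 14}. The correct De Morgan law is (A ∪ B)' = A' ∩ B'.


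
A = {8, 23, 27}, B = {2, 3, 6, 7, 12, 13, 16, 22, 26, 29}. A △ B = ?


A △ B = (A \ B) ∪ (B \ A) = elements in exactly one of A or B
A \ B = {8, 23, 27}
B \ A = {2, 3, 6, 7, 12, 13, 16, 22, 26, 29}
A △ B = {2, 3, 6, 7, 8, 12, 13, 16, 22, 23, 26, 27, 29}

A △ B = {2, 3, 6, 7, 8, 12, 13, 16, 22, 23, 26, 27, 29}


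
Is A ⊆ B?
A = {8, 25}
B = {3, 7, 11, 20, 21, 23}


A ⊆ B means every element of A is in B.
Elements in A not in B: {8, 25}
So A ⊄ B.

No, A ⊄ B


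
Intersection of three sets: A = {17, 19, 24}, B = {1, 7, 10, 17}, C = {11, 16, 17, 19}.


A ∩ B = {17}
(A ∩ B) ∩ C = {17}

A ∩ B ∩ C = {17}


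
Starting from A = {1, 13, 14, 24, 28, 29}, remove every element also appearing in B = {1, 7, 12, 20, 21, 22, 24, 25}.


A \ B = elements in A but not in B
A = {1, 13, 14, 24, 28, 29}
B = {1, 7, 12, 20, 21, 22, 24, 25}
Remove from A any elements in B
A \ B = {13, 14, 28, 29}

A \ B = {13, 14, 28, 29}


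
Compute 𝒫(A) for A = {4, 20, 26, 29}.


|A| = 4, so |P(A)| = 2^4 = 16
Enumerate subsets by cardinality (0 to 4):
∅, {4}, {20}, {26}, {29}, {4, 20}, {4, 26}, {4, 29}, {20, 26}, {20, 29}, {26, 29}, {4, 20, 26}, {4, 20, 29}, {4, 26, 29}, {20, 26, 29}, {4, 20, 26, 29}

P(A) has 16 subsets: ∅, {4}, {20}, {26}, {29}, {4, 20}, {4, 26}, {4, 29}, {20, 26}, {20, 29}, {26, 29}, {4, 20, 26}, {4, 20, 29}, {4, 26, 29}, {20, 26, 29}, {4, 20, 26, 29}


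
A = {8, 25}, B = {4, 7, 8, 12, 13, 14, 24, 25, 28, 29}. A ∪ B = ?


A ∪ B = all elements in A or B (or both)
A = {8, 25}
B = {4, 7, 8, 12, 13, 14, 24, 25, 28, 29}
A ∪ B = {4, 7, 8, 12, 13, 14, 24, 25, 28, 29}

A ∪ B = {4, 7, 8, 12, 13, 14, 24, 25, 28, 29}


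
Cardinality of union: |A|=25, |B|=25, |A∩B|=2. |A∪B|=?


|A ∪ B| = |A| + |B| - |A ∩ B|
= 25 + 25 - 2
= 48

|A ∪ B| = 48


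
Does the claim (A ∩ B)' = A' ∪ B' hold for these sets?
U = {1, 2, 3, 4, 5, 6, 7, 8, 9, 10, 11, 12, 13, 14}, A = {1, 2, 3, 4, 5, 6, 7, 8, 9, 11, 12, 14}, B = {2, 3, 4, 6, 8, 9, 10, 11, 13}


LHS: A ∩ B = {2, 3, 4, 6, 8, 9, 11}
(A ∩ B)' = U \ (A ∩ B) = {1, 5, 7, 10, 12, 13, 14}
A' = {10, 13}, B' = {1, 5, 7, 12, 14}
Claimed RHS: A' ∪ B' = {1, 5, 7, 10, 12, 13, 14}
Identity is VALID: LHS = RHS = {1, 5, 7, 10, 12, 13, 14} ✓

Identity is valid. (A ∩ B)' = A' ∪ B' = {1, 5, 7, 10, 12, 13, 14}


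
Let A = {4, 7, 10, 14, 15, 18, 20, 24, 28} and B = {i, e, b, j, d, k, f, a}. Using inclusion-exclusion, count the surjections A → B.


n = |A| = 9, k = |B| = 8. Surjections via inclusion-exclusion:
S(n,k) = Σ(-1)^i × C(k,i) × (k-i)^n, i=0 to k
i=0: (-1)^0×C(8,0)×8^9 = 134217728
i=1: (-1)^1×C(8,1)×7^9 = -322828856
i=2: (-1)^2×C(8,2)×6^9 = 282175488
i=3: (-1)^3×C(8,3)×5^9 = -109375000
i=4: (-1)^4×C(8,4)×4^9 = 18350080
i=5: (-1)^5×C(8,5)×3^9 = -1102248
i=6: (-1)^6×C(8,6)×2^9 = 14336
i=7: (-1)^7×C(8,7)×1^9 = -8
i=8: (-1)^8×C(8,8)×0^9 = 0
Total = 1451520

Number of surjections = 1451520


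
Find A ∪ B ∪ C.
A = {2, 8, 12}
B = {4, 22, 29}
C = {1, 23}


A ∪ B = {2, 4, 8, 12, 22, 29}
(A ∪ B) ∪ C = {1, 2, 4, 8, 12, 22, 23, 29}

A ∪ B ∪ C = {1, 2, 4, 8, 12, 22, 23, 29}


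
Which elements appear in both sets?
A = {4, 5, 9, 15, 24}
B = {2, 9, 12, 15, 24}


A ∩ B = elements in both A and B
A = {4, 5, 9, 15, 24}
B = {2, 9, 12, 15, 24}
A ∩ B = {9, 15, 24}

A ∩ B = {9, 15, 24}


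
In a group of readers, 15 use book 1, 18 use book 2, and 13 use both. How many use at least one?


|A ∪ B| = |A| + |B| - |A ∩ B|
= 15 + 18 - 13
= 20

|A ∪ B| = 20


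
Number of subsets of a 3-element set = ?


Number of subsets = 2^n
= 2^3
= 8

|P(A)| = 8


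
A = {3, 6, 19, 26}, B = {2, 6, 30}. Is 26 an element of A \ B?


A = {3, 6, 19, 26}, B = {2, 6, 30}
A \ B = elements in A but not in B
A \ B = {3, 19, 26}
Checking if 26 ∈ A \ B
26 is in A \ B → True

26 ∈ A \ B


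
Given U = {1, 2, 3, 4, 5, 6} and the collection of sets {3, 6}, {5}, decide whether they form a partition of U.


A partition requires: (1) non-empty parts, (2) pairwise disjoint, (3) union = U
Parts: {3, 6}, {5}
Union of parts: {3, 5, 6}
U = {1, 2, 3, 4, 5, 6}
All non-empty? True
Pairwise disjoint? True
Covers U? False

No, not a valid partition


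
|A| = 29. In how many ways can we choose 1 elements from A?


C(n,k) = n! / (k!(n-k)!)
C(29,1) = 29! / (1!28!)
= 29

C(29,1) = 29


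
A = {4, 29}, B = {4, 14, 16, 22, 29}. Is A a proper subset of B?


A ⊂ B requires: A ⊆ B AND A ≠ B.
A ⊆ B? Yes
A = B? No
A ⊂ B: Yes (A is a proper subset of B)

Yes, A ⊂ B


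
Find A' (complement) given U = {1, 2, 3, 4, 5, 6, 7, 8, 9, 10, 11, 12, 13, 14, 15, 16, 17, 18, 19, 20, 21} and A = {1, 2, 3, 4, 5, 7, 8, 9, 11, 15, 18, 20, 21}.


Aᶜ = U \ A = elements in U but not in A
U = {1, 2, 3, 4, 5, 6, 7, 8, 9, 10, 11, 12, 13, 14, 15, 16, 17, 18, 19, 20, 21}
A = {1, 2, 3, 4, 5, 7, 8, 9, 11, 15, 18, 20, 21}
Aᶜ = {6, 10, 12, 13, 14, 16, 17, 19}

Aᶜ = {6, 10, 12, 13, 14, 16, 17, 19}


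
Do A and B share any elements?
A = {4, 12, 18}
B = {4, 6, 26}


Disjoint means A ∩ B = ∅.
A ∩ B = {4}
A ∩ B ≠ ∅, so A and B are NOT disjoint.

Yes — A and B share the element(s) of A ∩ B = {4}, so they are not disjoint


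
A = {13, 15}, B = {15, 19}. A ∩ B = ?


A ∩ B = elements in both A and B
A = {13, 15}
B = {15, 19}
A ∩ B = {15}

A ∩ B = {15}


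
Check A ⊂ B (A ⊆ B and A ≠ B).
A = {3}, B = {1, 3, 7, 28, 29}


A ⊂ B requires: A ⊆ B AND A ≠ B.
A ⊆ B? Yes
A = B? No
A ⊂ B: Yes (A is a proper subset of B)

Yes, A ⊂ B


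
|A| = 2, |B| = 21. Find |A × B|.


|A × B| = |A| × |B|
= 2 × 21
= 42

|A × B| = 42


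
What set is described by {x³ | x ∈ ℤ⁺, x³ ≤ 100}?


Checking each candidate:
Condition: positive perfect cubes ≤ 100
Result = {1, 8, 27, 64}

{1, 8, 27, 64}


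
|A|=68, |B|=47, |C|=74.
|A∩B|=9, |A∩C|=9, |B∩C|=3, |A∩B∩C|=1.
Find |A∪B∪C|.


|A∪B∪C| = |A|+|B|+|C| - |A∩B|-|A∩C|-|B∩C| + |A∩B∩C|
= 68+47+74 - 9-9-3 + 1
= 189 - 21 + 1
= 169

|A ∪ B ∪ C| = 169


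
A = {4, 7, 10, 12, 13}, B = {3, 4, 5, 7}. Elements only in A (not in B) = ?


A = {4, 7, 10, 12, 13}
B = {3, 4, 5, 7}
Region: only in A (not in B)
Elements: {10, 12, 13}

Elements only in A (not in B): {10, 12, 13}


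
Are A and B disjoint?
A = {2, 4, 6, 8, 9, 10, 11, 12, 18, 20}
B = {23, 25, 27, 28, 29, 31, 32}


Disjoint means A ∩ B = ∅.
A ∩ B = ∅
A ∩ B = ∅, so A and B are disjoint.

Yes, A and B are disjoint


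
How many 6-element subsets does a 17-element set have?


C(n,k) = n! / (k!(n-k)!)
C(17,6) = 17! / (6!11!)
= 12376

C(17,6) = 12376


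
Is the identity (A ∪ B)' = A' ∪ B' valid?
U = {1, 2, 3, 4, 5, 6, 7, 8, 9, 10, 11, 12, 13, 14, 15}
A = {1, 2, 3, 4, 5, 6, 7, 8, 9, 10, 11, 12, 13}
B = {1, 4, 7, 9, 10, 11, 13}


LHS: A ∪ B = {1, 2, 3, 4, 5, 6, 7, 8, 9, 10, 11, 12, 13}
(A ∪ B)' = U \ (A ∪ B) = {14, 15}
A' = {14, 15}, B' = {2, 3, 5, 6, 8, 12, 14, 15}
Claimed RHS: A' ∪ B' = {2, 3, 5, 6, 8, 12, 14, 15}
Identity is INVALID: LHS = {14, 15} but the RHS claimed here equals {2, 3, 5, 6, 8, 12, 14, 15}. The correct form is (A ∪ B)' = A' ∩ B'.

Identity is invalid: (A ∪ B)' = {14, 15} but A' ∪ B' = {2, 3, 5, 6, 8, 12, 14, 15}. The correct De Morgan law is (A ∪ B)' = A' ∩ B'.


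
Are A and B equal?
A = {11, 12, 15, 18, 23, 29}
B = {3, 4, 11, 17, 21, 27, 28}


Two sets are equal iff they have exactly the same elements.
A = {11, 12, 15, 18, 23, 29}
B = {3, 4, 11, 17, 21, 27, 28}
Differences: {3, 4, 12, 15, 17, 18, 21, 23, 27, 28, 29}
A ≠ B

No, A ≠ B


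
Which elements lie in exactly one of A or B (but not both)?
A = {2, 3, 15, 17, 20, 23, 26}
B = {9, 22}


A △ B = (A \ B) ∪ (B \ A) = elements in exactly one of A or B
A \ B = {2, 3, 15, 17, 20, 23, 26}
B \ A = {9, 22}
A △ B = {2, 3, 9, 15, 17, 20, 22, 23, 26}

A △ B = {2, 3, 9, 15, 17, 20, 22, 23, 26}


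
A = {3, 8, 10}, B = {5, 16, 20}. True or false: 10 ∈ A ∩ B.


A = {3, 8, 10}, B = {5, 16, 20}
A ∩ B = elements in both A and B
A ∩ B = ∅
Checking if 10 ∈ A ∩ B
10 is not in A ∩ B → False

10 ∉ A ∩ B


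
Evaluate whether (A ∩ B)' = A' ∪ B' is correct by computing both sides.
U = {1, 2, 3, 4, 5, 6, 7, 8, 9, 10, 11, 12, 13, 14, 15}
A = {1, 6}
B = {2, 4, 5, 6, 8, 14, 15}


LHS: A ∩ B = {6}
(A ∩ B)' = U \ (A ∩ B) = {1, 2, 3, 4, 5, 7, 8, 9, 10, 11, 12, 13, 14, 15}
A' = {2, 3, 4, 5, 7, 8, 9, 10, 11, 12, 13, 14, 15}, B' = {1, 3, 7, 9, 10, 11, 12, 13}
Claimed RHS: A' ∪ B' = {1, 2, 3, 4, 5, 7, 8, 9, 10, 11, 12, 13, 14, 15}
Identity is VALID: LHS = RHS = {1, 2, 3, 4, 5, 7, 8, 9, 10, 11, 12, 13, 14, 15} ✓

Identity is valid. (A ∩ B)' = A' ∪ B' = {1, 2, 3, 4, 5, 7, 8, 9, 10, 11, 12, 13, 14, 15}


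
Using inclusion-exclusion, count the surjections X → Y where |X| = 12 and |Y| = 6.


n = |X| = 12, k = |Y| = 6. Surjections via inclusion-exclusion:
S(n,k) = Σ(-1)^i × C(k,i) × (k-i)^n, i=0 to k
i=0: (-1)^0×C(6,0)×6^12 = 2176782336
i=1: (-1)^1×C(6,1)×5^12 = -1464843750
i=2: (-1)^2×C(6,2)×4^12 = 251658240
i=3: (-1)^3×C(6,3)×3^12 = -10628820
i=4: (-1)^4×C(6,4)×2^12 = 61440
i=5: (-1)^5×C(6,5)×1^12 = -6
i=6: (-1)^6×C(6,6)×0^12 = 0
Total = 953029440

Number of surjections = 953029440


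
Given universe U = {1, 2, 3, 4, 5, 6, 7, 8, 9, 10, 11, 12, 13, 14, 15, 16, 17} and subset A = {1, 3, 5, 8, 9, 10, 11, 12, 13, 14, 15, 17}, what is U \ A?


Aᶜ = U \ A = elements in U but not in A
U = {1, 2, 3, 4, 5, 6, 7, 8, 9, 10, 11, 12, 13, 14, 15, 16, 17}
A = {1, 3, 5, 8, 9, 10, 11, 12, 13, 14, 15, 17}
Aᶜ = {2, 4, 6, 7, 16}

Aᶜ = {2, 4, 6, 7, 16}


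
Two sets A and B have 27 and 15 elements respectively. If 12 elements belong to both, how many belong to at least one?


|A ∪ B| = |A| + |B| - |A ∩ B|
= 27 + 15 - 12
= 30

|A ∪ B| = 30


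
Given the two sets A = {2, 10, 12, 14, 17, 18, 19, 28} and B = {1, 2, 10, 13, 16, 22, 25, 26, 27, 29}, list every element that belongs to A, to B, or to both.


A ∪ B = all elements in A or B (or both)
A = {2, 10, 12, 14, 17, 18, 19, 28}
B = {1, 2, 10, 13, 16, 22, 25, 26, 27, 29}
A ∪ B = {1, 2, 10, 12, 13, 14, 16, 17, 18, 19, 22, 25, 26, 27, 28, 29}

A ∪ B = {1, 2, 10, 12, 13, 14, 16, 17, 18, 19, 22, 25, 26, 27, 28, 29}


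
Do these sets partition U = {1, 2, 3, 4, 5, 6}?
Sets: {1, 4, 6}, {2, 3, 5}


A partition requires: (1) non-empty parts, (2) pairwise disjoint, (3) union = U
Parts: {1, 4, 6}, {2, 3, 5}
Union of parts: {1, 2, 3, 4, 5, 6}
U = {1, 2, 3, 4, 5, 6}
All non-empty? True
Pairwise disjoint? True
Covers U? True

Yes, valid partition


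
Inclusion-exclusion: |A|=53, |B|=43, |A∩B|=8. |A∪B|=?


|A ∪ B| = |A| + |B| - |A ∩ B|
= 53 + 43 - 8
= 88

|A ∪ B| = 88


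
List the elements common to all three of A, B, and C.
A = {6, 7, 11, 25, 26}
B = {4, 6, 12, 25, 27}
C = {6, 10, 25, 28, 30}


A ∩ B = {6, 25}
(A ∩ B) ∩ C = {6, 25}

A ∩ B ∩ C = {6, 25}


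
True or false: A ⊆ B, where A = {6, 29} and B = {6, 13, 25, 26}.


A ⊆ B means every element of A is in B.
Elements in A not in B: {29}
So A ⊄ B.

No, A ⊄ B


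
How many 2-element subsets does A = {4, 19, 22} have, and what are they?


|A| = 3, so A has C(3,2) = 3 subsets of size 2.
Enumerate by choosing 2 elements from A at a time:
{4, 19}, {4, 22}, {19, 22}

2-element subsets (3 total): {4, 19}, {4, 22}, {19, 22}


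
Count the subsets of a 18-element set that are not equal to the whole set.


Total subsets = 2^n = 2^18 = 262144
Proper subsets exclude the set itself: 2^n - 1
= 262144 - 1
= 262143

Number of proper subsets = 262143


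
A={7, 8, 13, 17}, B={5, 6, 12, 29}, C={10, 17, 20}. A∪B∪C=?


A ∪ B = {5, 6, 7, 8, 12, 13, 17, 29}
(A ∪ B) ∪ C = {5, 6, 7, 8, 10, 12, 13, 17, 20, 29}

A ∪ B ∪ C = {5, 6, 7, 8, 10, 12, 13, 17, 20, 29}


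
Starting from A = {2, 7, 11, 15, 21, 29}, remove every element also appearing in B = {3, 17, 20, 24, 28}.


A \ B = elements in A but not in B
A = {2, 7, 11, 15, 21, 29}
B = {3, 17, 20, 24, 28}
Remove from A any elements in B
A \ B = {2, 7, 11, 15, 21, 29}

A \ B = {2, 7, 11, 15, 21, 29}


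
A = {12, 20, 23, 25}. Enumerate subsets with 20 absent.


A subset of A that omits 20 is a subset of A \ {20}, so there are 2^(n-1) = 2^3 = 8 of them.
Subsets excluding 20: ∅, {12}, {23}, {25}, {12, 23}, {12, 25}, {23, 25}, {12, 23, 25}

Subsets excluding 20 (8 total): ∅, {12}, {23}, {25}, {12, 23}, {12, 25}, {23, 25}, {12, 23, 25}


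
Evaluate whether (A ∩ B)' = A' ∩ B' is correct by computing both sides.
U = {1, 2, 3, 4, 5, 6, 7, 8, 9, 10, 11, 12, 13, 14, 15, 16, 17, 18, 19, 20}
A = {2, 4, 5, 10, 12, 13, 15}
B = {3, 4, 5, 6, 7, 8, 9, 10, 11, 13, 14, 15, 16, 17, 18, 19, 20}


LHS: A ∩ B = {4, 5, 10, 13, 15}
(A ∩ B)' = U \ (A ∩ B) = {1, 2, 3, 6, 7, 8, 9, 11, 12, 14, 16, 17, 18, 19, 20}
A' = {1, 3, 6, 7, 8, 9, 11, 14, 16, 17, 18, 19, 20}, B' = {1, 2, 12}
Claimed RHS: A' ∩ B' = {1}
Identity is INVALID: LHS = {1, 2, 3, 6, 7, 8, 9, 11, 12, 14, 16, 17, 18, 19, 20} but the RHS claimed here equals {1}. The correct form is (A ∩ B)' = A' ∪ B'.

Identity is invalid: (A ∩ B)' = {1, 2, 3, 6, 7, 8, 9, 11, 12, 14, 16, 17, 18, 19, 20} but A' ∩ B' = {1}. The correct De Morgan law is (A ∩ B)' = A' ∪ B'.


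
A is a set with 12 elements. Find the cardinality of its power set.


Number of subsets = 2^n
= 2^12
= 4096

|P(A)| = 4096


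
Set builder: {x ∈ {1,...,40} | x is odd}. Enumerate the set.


Checking each candidate:
Condition: odd numbers in {1,...,40}
Result = {1, 3, 5, 7, 9, 11, 13, 15, 17, 19, 21, 23, 25, 27, 29, 31, 33, 35, 37, 39}

{1, 3, 5, 7, 9, 11, 13, 15, 17, 19, 21, 23, 25, 27, 29, 31, 33, 35, 37, 39}


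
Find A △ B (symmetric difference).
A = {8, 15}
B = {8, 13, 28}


A △ B = (A \ B) ∪ (B \ A) = elements in exactly one of A or B
A \ B = {15}
B \ A = {13, 28}
A △ B = {13, 15, 28}

A △ B = {13, 15, 28}


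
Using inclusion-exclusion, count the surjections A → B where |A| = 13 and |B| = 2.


n = |A| = 13, k = |B| = 2. Surjections via inclusion-exclusion:
S(n,k) = Σ(-1)^i × C(k,i) × (k-i)^n, i=0 to k
i=0: (-1)^0×C(2,0)×2^13 = 8192
i=1: (-1)^1×C(2,1)×1^13 = -2
i=2: (-1)^2×C(2,2)×0^13 = 0
Total = 8190

Number of surjections = 8190


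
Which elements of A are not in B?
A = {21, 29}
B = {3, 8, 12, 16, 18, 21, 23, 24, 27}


A \ B = elements in A but not in B
A = {21, 29}
B = {3, 8, 12, 16, 18, 21, 23, 24, 27}
Remove from A any elements in B
A \ B = {29}

A \ B = {29}


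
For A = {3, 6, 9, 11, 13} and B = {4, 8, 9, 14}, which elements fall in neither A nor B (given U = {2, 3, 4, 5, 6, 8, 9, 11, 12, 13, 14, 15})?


A = {3, 6, 9, 11, 13}
B = {4, 8, 9, 14}
Region: in neither A nor B (given U = {2, 3, 4, 5, 6, 8, 9, 11, 12, 13, 14, 15})
Elements: {2, 5, 12, 15}

Elements in neither A nor B (given U = {2, 3, 4, 5, 6, 8, 9, 11, 12, 13, 14, 15}): {2, 5, 12, 15}


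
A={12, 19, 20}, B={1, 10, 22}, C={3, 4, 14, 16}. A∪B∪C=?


A ∪ B = {1, 10, 12, 19, 20, 22}
(A ∪ B) ∪ C = {1, 3, 4, 10, 12, 14, 16, 19, 20, 22}

A ∪ B ∪ C = {1, 3, 4, 10, 12, 14, 16, 19, 20, 22}


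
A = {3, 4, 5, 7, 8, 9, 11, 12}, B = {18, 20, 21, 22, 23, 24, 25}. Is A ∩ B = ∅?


Disjoint means A ∩ B = ∅.
A ∩ B = ∅
A ∩ B = ∅, so A and B are disjoint.

Yes, A and B are disjoint


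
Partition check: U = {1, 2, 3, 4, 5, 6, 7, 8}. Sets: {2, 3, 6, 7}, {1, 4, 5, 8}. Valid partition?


A partition requires: (1) non-empty parts, (2) pairwise disjoint, (3) union = U
Parts: {2, 3, 6, 7}, {1, 4, 5, 8}
Union of parts: {1, 2, 3, 4, 5, 6, 7, 8}
U = {1, 2, 3, 4, 5, 6, 7, 8}
All non-empty? True
Pairwise disjoint? True
Covers U? True

Yes, valid partition


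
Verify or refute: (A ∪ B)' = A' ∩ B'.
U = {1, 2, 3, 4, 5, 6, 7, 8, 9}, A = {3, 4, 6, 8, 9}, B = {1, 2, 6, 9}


LHS: A ∪ B = {1, 2, 3, 4, 6, 8, 9}
(A ∪ B)' = U \ (A ∪ B) = {5, 7}
A' = {1, 2, 5, 7}, B' = {3, 4, 5, 7, 8}
Claimed RHS: A' ∩ B' = {5, 7}
Identity is VALID: LHS = RHS = {5, 7} ✓

Identity is valid. (A ∪ B)' = A' ∩ B' = {5, 7}


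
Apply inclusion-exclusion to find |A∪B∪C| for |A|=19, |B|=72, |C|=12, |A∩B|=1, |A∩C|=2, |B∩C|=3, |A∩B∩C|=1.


|A∪B∪C| = |A|+|B|+|C| - |A∩B|-|A∩C|-|B∩C| + |A∩B∩C|
= 19+72+12 - 1-2-3 + 1
= 103 - 6 + 1
= 98

|A ∪ B ∪ C| = 98


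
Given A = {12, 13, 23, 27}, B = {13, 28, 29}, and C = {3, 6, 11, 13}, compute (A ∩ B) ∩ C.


A ∩ B = {13}
(A ∩ B) ∩ C = {13}

A ∩ B ∩ C = {13}


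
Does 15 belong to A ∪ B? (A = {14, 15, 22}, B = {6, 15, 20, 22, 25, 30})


A = {14, 15, 22}, B = {6, 15, 20, 22, 25, 30}
A ∪ B = all elements in A or B
A ∪ B = {6, 14, 15, 20, 22, 25, 30}
Checking if 15 ∈ A ∪ B
15 is in A ∪ B → True

15 ∈ A ∪ B
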